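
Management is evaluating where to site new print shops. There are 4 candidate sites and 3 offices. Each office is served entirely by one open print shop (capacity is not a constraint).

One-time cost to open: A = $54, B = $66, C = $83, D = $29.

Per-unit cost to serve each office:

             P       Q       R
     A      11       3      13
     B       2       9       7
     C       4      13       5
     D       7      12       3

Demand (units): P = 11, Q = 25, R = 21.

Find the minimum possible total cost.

For any fixed open set, each office goes to its cheapest open site; total = fixed + service.
{A, D}: P→D 7·11=77, Q→A 3·25=75, R→D 3·21=63. Service 215; fixed 83; total 298.
{A, B, D}: service 160 + fixed 149 = 309
{A, C, D}: service 182 + fixed 166 = 348
{A, B, C, D}: service 160 + fixed 232 = 392
(All 15 nonempty subsets were checked; A and D is lowest.)

Minimum total cost: 298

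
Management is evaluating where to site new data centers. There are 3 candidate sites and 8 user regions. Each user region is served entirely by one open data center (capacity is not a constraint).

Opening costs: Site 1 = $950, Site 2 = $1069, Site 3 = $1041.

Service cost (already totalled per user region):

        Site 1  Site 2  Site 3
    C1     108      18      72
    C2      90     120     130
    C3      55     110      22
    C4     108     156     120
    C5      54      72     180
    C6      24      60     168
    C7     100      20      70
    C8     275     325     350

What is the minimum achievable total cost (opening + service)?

Minimum total cost: 1764

For any fixed open set, each user region goes to its cheapest open site; total = fixed + service.
{Site 1}: C1→Site 1 108, C2→Site 1 90, C3→Site 1 55, C4→Site 1 108, C5→Site 1 54, C6→Site 1 24, C7→Site 1 100, C8→Site 1 275. Service 814; fixed 950; total 1764.
{Site 2}: service 881 + fixed 1069 = 1950
{Site 3}: service 1112 + fixed 1041 = 2153
{Site 1, Site 2, Site 3}: service 611 + fixed 3060 = 3671
(All 7 nonempty subsets were checked; Site 1 only is lowest.)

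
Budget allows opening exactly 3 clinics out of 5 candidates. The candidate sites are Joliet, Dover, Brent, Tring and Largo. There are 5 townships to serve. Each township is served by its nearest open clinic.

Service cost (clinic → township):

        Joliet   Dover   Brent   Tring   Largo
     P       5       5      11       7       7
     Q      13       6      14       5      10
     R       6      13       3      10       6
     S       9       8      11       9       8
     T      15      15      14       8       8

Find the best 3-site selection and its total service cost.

With exactly 3 open, each township uses its cheapest among the chosen.
{Dover, Brent, Tring}: P→Dover 5, Q→Tring 5, R→Brent 3, S→Dover 8, T→Tring 8. Service cost 29.
{Joliet, Brent, Tring}: service cost 30
{Dover, Brent, Largo}: service cost 30
Among all 10 size-3 choices, {Dover, Brent, Tring} is lowest.

Choose Dover, Brent and Tring; total service cost 29.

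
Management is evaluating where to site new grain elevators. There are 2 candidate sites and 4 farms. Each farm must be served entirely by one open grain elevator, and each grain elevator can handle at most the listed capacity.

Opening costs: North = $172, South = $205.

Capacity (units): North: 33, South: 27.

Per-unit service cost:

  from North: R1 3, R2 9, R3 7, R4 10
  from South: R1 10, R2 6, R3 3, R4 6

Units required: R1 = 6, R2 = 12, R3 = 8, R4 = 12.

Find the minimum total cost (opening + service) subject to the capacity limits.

Open {North, South}: R1→North 3·6=18, R2→South 6·12=72, R3→North 7·8=56, R4→South 6·12=72.
Loads: North carries 14/33, South carries 24/27. Service 218; fixed 377; total 595.
Next best feasible plan costs 599.

Minimum total cost: 595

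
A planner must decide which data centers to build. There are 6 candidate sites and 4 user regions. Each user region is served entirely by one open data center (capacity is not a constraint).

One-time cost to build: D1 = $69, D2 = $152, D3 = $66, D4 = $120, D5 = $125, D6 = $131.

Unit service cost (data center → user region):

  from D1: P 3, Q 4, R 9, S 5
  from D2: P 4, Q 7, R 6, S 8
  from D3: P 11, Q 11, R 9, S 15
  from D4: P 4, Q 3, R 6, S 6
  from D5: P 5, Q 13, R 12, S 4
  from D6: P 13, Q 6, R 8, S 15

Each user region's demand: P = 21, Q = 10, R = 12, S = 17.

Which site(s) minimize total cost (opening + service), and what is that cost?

Open D1 only; minimum total cost 365.

For any fixed open set, each user region goes to its cheapest open site; total = fixed + service.
{D1}: P→D1 3·21=63, Q→D1 4·10=40, R→D1 9·12=108, S→D1 5·17=85. Service 296; fixed 69; total 365.
{D4}: service 288 + fixed 120 = 408
{D1, D3}: service 296 + fixed 135 = 431
{D1, D2, D3, D4, D5, D6}: service 233 + fixed 663 = 896
No other subset beats 365.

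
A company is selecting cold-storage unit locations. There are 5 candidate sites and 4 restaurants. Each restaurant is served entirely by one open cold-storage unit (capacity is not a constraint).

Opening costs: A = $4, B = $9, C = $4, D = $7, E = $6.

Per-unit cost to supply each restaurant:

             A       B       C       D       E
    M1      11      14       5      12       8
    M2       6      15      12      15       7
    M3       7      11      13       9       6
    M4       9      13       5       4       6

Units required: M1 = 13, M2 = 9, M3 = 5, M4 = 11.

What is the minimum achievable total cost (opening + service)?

Minimum total cost: 213

For any fixed open set, each restaurant goes to its cheapest open site; total = fixed + service.
{A, C, D}: M1→C 5·13=65, M2→A 6·9=54, M3→A 7·5=35, M4→D 4·11=44. Service 198; fixed 15; total 213.
{A, C, D, E}: M1→C 5·13=65, M2→A 6·9=54, M3→E 6·5=30, M4→D 4·11=44. Service 193; fixed 21; total 214.
{A, C}: M1→C 5·13=65, M2→A 6·9=54, M3→A 7·5=35, M4→C 5·11=55. Service 209; fixed 8; total 217.
{A, B, C, D, E}: M1→C 5·13=65, M2→A 6·9=54, M3→E 6·5=30, M4→D 4·11=44. Service 193; fixed 30; total 223.
No other subset beats 213.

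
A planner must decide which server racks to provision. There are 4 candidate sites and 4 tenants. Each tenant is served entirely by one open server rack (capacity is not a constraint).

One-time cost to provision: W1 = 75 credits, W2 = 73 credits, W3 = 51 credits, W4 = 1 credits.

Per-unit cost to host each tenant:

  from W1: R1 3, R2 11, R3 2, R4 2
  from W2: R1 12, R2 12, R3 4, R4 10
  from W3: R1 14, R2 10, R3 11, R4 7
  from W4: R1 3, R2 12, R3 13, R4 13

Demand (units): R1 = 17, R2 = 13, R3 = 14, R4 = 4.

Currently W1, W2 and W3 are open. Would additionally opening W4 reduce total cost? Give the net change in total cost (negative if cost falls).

Current service cost with {W1, W2, W3}: 217.
Adding W4: each tenant re-picks its cheapest; new service cost 217, saving 0.
Extra fixed cost: 1. Net change = 1 − 0 = 1.
(Totals: 416 → 417.)

No — net change +1 (cost rises by 1).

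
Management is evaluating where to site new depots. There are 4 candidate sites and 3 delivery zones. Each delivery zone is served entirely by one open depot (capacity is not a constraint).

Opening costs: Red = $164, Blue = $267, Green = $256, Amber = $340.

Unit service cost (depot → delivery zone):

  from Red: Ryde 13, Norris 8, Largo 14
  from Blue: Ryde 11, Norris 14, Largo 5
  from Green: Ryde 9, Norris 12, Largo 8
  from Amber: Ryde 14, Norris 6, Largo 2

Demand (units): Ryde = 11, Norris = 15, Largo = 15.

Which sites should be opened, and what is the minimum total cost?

For any fixed open set, each delivery zone goes to its cheapest open site; total = fixed + service.
{Amber}: Ryde→Amber 14·11=154, Norris→Amber 6·15=90, Largo→Amber 2·15=30. Service 274; fixed 340; total 614.
{Red}: service 473 + fixed 164 = 637
{Green}: Ryde→Green 9·11=99, Norris→Green 12·15=180, Largo→Green 8·15=120. Service 399; fixed 256; total 655.
{Red, Blue, Green, Amber}: service 219 + fixed 1027 = 1246
No other subset beats 614.

Open Amber only; minimum total cost 614.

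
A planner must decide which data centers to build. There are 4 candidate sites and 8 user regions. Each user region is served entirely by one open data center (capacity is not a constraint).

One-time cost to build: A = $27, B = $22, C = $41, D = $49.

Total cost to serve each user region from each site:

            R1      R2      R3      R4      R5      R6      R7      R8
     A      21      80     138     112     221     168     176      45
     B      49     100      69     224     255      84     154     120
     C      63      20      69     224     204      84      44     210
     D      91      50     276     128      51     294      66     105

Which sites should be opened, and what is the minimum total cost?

Open A, C and D; minimum total cost 563.

For any fixed open set, each user region goes to its cheapest open site; total = fixed + service.
{A, C, D}: R1→A 21, R2→C 20, R3→C 69, R4→A 112, R5→D 51, R6→C 84, R7→C 44, R8→A 45. Service 446; fixed 117; total 563.
{A, B, C, D}: R1→A 21, R2→C 20, R3→B 69, R4→A 112, R5→D 51, R6→B 84, R7→C 44, R8→A 45. Service 446; fixed 139; total 585.
{A, B, D}: service 498 + fixed 98 = 596
{B}: R1→B 49, R2→B 100, R3→B 69, R4→B 224, R5→B 255, R6→B 84, R7→B 154, R8→B 120. Service 1055; fixed 22; total 1077.
No other subset beats 563.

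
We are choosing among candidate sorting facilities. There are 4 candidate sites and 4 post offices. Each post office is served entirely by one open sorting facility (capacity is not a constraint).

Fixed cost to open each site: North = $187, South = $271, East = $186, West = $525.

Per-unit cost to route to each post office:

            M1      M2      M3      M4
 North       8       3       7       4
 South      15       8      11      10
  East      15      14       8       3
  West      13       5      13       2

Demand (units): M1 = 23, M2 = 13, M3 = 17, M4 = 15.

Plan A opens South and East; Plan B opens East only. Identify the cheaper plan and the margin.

Plan B is cheaper by 193.

Plan A: {South, East}: M1→South 15·23=345, M2→South 8·13=104, M3→East 8·17=136, M4→East 3·15=45. Service 630; fixed 457; total 1087.
Plan B: {East}: M1→East 15·23=345, M2→East 14·13=182, M3→East 8·17=136, M4→East 3·15=45. Service 708; fixed 186; total 894.
Difference: |1087 − 894| = 193.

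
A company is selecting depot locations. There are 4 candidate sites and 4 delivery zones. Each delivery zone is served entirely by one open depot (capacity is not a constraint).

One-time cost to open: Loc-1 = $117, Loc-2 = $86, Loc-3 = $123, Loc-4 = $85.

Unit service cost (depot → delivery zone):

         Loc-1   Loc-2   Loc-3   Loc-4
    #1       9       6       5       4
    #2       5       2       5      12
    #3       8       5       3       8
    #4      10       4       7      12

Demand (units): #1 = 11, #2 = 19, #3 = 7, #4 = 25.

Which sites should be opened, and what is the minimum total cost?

For any fixed open set, each delivery zone goes to its cheapest open site; total = fixed + service.
{Loc-2}: #1→Loc-2 6·11=66, #2→Loc-2 2·19=38, #3→Loc-2 5·7=35, #4→Loc-2 4·25=100. Service 239; fixed 86; total 325.
{Loc-2, Loc-4}: service 217 + fixed 171 = 388
{Loc-2, Loc-3}: #1→Loc-3 5·11=55, #2→Loc-2 2·19=38, #3→Loc-3 3·7=21, #4→Loc-2 4·25=100. Service 214; fixed 209; total 423.
{Loc-1, Loc-2, Loc-3, Loc-4}: #1→Loc-4 4·11=44, #2→Loc-2 2·19=38, #3→Loc-3 3·7=21, #4→Loc-2 4·25=100. Service 203; fixed 411; total 614.
(All 15 nonempty subsets were checked; Loc-2 only is lowest.)

Open Loc-2 only; minimum total cost 325.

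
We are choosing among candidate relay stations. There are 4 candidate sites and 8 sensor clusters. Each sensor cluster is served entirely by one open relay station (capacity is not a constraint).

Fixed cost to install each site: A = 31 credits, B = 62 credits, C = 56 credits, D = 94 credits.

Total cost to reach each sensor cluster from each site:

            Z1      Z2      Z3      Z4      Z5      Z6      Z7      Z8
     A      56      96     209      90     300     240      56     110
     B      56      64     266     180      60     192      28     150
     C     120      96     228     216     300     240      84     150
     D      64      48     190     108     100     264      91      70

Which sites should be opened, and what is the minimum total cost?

For any fixed open set, each sensor cluster goes to its cheapest open site; total = fixed + service.
{A, B}: Z1→A 56, Z2→B 64, Z3→A 209, Z4→A 90, Z5→B 60, Z6→B 192, Z7→B 28, Z8→A 110. Service 809; fixed 93; total 902.
{B, D}: service 752 + fixed 156 = 908
{A, B, D}: service 734 + fixed 187 = 921
{A, B, C, D}: Z1→A 56, Z2→D 48, Z3→D 190, Z4→A 90, Z5→B 60, Z6→B 192, Z7→B 28, Z8→D 70. Service 734; fixed 243; total 977.
No other subset beats 902.

Open A and B; minimum total cost 902.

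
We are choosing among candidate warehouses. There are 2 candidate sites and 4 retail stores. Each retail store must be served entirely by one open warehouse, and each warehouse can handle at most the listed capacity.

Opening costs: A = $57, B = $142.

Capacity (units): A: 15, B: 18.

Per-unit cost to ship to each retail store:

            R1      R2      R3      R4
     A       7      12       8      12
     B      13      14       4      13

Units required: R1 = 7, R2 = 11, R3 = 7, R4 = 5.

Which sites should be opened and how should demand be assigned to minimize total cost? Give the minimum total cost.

Minimum total cost: 490

Open {A, B}: R1→A 7·7=49, R2→B 14·11=154, R3→B 4·7=28, R4→A 12·5=60.
Loads: A carries 12/15, B carries 18/18. Service 291; fixed 199; total 490.
Next best feasible plan costs 523.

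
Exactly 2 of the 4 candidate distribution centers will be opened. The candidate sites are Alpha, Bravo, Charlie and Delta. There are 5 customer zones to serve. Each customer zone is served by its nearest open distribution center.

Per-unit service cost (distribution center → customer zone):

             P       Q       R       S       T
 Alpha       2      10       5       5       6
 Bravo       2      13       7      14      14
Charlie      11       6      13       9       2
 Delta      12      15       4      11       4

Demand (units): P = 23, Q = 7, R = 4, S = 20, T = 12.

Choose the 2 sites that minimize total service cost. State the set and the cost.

Choose Alpha and Charlie; total service cost 232.

With exactly 2 open, each customer zone uses its cheapest among the chosen.
{Alpha, Charlie}: P→Alpha 2·23=46, Q→Charlie 6·7=42, R→Alpha 5·4=20, S→Alpha 5·20=100, T→Charlie 2·12=24. Service cost 232.
{Alpha, Delta}: service cost 280
{Alpha, Bravo}: service cost 308
Among all 6 size-2 choices, {Alpha, Charlie} is lowest.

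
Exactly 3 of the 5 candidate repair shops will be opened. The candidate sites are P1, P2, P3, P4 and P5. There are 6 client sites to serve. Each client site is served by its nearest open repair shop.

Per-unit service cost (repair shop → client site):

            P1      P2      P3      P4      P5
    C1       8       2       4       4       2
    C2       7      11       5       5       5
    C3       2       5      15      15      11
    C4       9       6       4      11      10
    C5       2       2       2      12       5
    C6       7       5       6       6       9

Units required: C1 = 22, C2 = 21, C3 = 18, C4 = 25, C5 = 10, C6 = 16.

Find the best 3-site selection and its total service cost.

Choose P1, P2 and P3; total service cost 385.

With exactly 3 open, each client site uses its cheapest among the chosen.
{P1, P2, P3}: C1→P2 2·22=44, C2→P3 5·21=105, C3→P1 2·18=36, C4→P3 4·25=100, C5→P1 2·10=20, C6→P2 5·16=80. Service cost 385.
{P1, P3, P5}: service cost 401
{P1, P2, P4}: service cost 435
Among all 10 size-3 choices, {P1, P2, P3} is lowest.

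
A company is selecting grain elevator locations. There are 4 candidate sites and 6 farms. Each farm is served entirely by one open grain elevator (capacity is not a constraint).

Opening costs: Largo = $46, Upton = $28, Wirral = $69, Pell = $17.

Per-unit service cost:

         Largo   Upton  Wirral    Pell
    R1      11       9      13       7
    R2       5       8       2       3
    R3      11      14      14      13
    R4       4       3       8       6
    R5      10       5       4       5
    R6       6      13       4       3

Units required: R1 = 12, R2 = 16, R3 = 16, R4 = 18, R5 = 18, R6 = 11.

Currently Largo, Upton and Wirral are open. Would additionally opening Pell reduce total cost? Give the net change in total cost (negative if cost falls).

Yes — net change −18 (cost falls by 18).

Current service cost with {Largo, Upton, Wirral}: 486.
Adding Pell: each farm re-picks its cheapest; new service cost 451, saving 35.
Extra fixed cost: 17. Net change = 17 − 35 = -18.
(Totals: 629 → 611.)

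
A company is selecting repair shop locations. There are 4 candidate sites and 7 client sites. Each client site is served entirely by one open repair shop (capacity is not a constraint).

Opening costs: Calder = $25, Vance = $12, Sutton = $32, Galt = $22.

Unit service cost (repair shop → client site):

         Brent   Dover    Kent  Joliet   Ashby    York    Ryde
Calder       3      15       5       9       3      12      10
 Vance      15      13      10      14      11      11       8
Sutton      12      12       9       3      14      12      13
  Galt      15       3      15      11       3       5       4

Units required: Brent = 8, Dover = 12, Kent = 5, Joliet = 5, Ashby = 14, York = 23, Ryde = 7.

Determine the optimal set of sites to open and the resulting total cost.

For any fixed open set, each client site goes to its cheapest open site; total = fixed + service.
{Calder, Galt}: Brent→Calder 3·8=24, Dover→Galt 3·12=36, Kent→Calder 5·5=25, Joliet→Calder 9·5=45, Ashby→Calder 3·14=42, York→Galt 5·23=115, Ryde→Galt 4·7=28. Service 315; fixed 47; total 362.
{Calder, Sutton, Galt}: Brent→Calder 3·8=24, Dover→Galt 3·12=36, Kent→Calder 5·5=25, Joliet→Sutton 3·5=15, Ashby→Calder 3·14=42, York→Galt 5·23=115, Ryde→Galt 4·7=28. Service 285; fixed 79; total 364.
{Calder, Vance, Galt}: Brent→Calder 3·8=24, Dover→Galt 3·12=36, Kent→Calder 5·5=25, Joliet→Calder 9·5=45, Ashby→Calder 3·14=42, York→Galt 5·23=115, Ryde→Galt 4·7=28. Service 315; fixed 59; total 374.
{Calder, Vance, Sutton, Galt}: Brent→Calder 3·8=24, Dover→Galt 3·12=36, Kent→Calder 5·5=25, Joliet→Sutton 3·5=15, Ashby→Calder 3·14=42, York→Galt 5·23=115, Ryde→Galt 4·7=28. Service 285; fixed 91; total 376.
(All 15 nonempty subsets were checked; Calder and Galt is lowest.)

Open Calder and Galt; minimum total cost 362.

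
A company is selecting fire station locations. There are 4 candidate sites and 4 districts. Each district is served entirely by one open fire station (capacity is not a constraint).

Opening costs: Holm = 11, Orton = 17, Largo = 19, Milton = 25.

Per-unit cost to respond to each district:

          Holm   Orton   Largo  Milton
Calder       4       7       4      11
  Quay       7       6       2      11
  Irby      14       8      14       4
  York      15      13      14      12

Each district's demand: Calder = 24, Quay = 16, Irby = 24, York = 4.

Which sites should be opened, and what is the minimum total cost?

Open Largo and Milton; minimum total cost 316.

For any fixed open set, each district goes to its cheapest open site; total = fixed + service.
{Largo, Milton}: Calder→Largo 4·24=96, Quay→Largo 2·16=32, Irby→Milton 4·24=96, York→Milton 12·4=48. Service 272; fixed 44; total 316.
{Holm, Largo, Milton}: service 272 + fixed 55 = 327
{Orton, Largo, Milton}: Calder→Largo 4·24=96, Quay→Largo 2·16=32, Irby→Milton 4·24=96, York→Milton 12·4=48. Service 272; fixed 61; total 333.
{Holm, Orton, Largo, Milton}: service 272 + fixed 72 = 344
No other subset beats 316.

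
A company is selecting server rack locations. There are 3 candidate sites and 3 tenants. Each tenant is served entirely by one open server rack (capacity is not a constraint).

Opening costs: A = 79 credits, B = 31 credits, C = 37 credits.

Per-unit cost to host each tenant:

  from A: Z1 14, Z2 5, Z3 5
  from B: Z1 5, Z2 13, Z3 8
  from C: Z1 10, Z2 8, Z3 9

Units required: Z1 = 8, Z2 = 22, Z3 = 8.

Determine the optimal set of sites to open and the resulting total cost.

Open A and B; minimum total cost 300.

For any fixed open set, each tenant goes to its cheapest open site; total = fixed + service.
{A, B}: Z1→B 5·8=40, Z2→A 5·22=110, Z3→A 5·8=40. Service 190; fixed 110; total 300.
{A, B, C}: Z1→B 5·8=40, Z2→A 5·22=110, Z3→A 5·8=40. Service 190; fixed 147; total 337.
{A}: Z1→A 14·8=112, Z2→A 5·22=110, Z3→A 5·8=40. Service 262; fixed 79; total 341.
{B}: Z1→B 5·8=40, Z2→B 13·22=286, Z3→B 8·8=64. Service 390; fixed 31; total 421.
No other subset beats 300.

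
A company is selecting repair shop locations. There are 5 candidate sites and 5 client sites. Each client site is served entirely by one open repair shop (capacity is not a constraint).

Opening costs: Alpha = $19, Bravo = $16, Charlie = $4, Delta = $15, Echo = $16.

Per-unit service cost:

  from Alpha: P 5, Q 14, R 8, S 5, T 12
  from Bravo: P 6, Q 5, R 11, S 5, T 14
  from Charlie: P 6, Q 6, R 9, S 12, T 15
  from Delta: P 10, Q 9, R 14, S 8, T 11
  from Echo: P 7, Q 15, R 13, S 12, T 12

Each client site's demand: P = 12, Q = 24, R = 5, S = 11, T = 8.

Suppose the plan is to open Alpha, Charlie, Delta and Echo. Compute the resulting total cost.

Total cost: 441

Each client site is assigned to its cheapest site among the open ones.
{Alpha, Charlie, Delta, Echo}: P→Alpha 5·12=60, Q→Charlie 6·24=144, R→Alpha 8·5=40, S→Alpha 5·11=55, T→Delta 11·8=88. Service 387; fixed 54; total 441.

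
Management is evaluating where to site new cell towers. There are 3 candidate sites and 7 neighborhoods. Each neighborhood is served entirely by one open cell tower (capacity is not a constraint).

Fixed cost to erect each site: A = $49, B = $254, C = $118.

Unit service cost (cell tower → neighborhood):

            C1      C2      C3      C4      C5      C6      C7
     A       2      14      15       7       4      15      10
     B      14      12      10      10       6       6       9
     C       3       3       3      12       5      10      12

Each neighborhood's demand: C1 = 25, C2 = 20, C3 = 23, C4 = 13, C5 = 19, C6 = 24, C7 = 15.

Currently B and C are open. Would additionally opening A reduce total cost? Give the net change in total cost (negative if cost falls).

Yes — net change −34 (cost falls by 34).

Current service cost with {B, C}: 708.
Adding A: each neighborhood re-picks its cheapest; new service cost 625, saving 83.
Extra fixed cost: 49. Net change = 49 − 83 = -34.
(Totals: 1080 → 1046.)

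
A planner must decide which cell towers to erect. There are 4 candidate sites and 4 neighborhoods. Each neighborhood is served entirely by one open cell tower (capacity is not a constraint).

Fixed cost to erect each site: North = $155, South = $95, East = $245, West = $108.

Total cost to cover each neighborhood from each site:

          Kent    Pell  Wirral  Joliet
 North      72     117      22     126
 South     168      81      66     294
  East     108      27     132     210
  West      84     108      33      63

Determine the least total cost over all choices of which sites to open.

For any fixed open set, each neighborhood goes to its cheapest open site; total = fixed + service.
{West}: Kent→West 84, Pell→West 108, Wirral→West 33, Joliet→West 63. Service 288; fixed 108; total 396.
{South, West}: service 261 + fixed 203 = 464
{North}: Kent→North 72, Pell→North 117, Wirral→North 22, Joliet→North 126. Service 337; fixed 155; total 492.
{North, South, East, West}: service 184 + fixed 603 = 787
No other subset beats 396.

Minimum total cost: 396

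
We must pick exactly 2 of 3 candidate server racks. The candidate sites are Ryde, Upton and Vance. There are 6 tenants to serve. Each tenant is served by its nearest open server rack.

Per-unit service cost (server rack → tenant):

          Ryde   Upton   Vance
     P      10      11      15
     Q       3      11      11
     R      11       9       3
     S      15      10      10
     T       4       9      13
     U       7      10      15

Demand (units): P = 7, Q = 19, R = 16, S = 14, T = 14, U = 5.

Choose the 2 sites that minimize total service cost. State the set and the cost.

With exactly 2 open, each tenant uses its cheapest among the chosen.
{Ryde, Vance}: P→Ryde 10·7=70, Q→Ryde 3·19=57, R→Vance 3·16=48, S→Vance 10·14=140, T→Ryde 4·14=56, U→Ryde 7·5=35. Service cost 406.
{Ryde, Upton}: service cost 502
{Upton, Vance}: service cost 650
Among all 3 size-2 choices, {Ryde, Vance} is lowest.

Choose Ryde and Vance; total service cost 406.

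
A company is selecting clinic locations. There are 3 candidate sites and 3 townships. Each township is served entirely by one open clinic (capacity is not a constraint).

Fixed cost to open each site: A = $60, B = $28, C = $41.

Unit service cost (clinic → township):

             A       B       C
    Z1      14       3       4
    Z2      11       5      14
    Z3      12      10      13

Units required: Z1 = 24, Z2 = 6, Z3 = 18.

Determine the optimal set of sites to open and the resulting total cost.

Open B only; minimum total cost 310.

For any fixed open set, each township goes to its cheapest open site; total = fixed + service.
{B}: Z1→B 3·24=72, Z2→B 5·6=30, Z3→B 10·18=180. Service 282; fixed 28; total 310.
{B, C}: service 282 + fixed 69 = 351
{A, B}: Z1→B 3·24=72, Z2→B 5·6=30, Z3→B 10·18=180. Service 282; fixed 88; total 370.
{A, B, C}: service 282 + fixed 129 = 411
(All 7 nonempty subsets were checked; B only is lowest.)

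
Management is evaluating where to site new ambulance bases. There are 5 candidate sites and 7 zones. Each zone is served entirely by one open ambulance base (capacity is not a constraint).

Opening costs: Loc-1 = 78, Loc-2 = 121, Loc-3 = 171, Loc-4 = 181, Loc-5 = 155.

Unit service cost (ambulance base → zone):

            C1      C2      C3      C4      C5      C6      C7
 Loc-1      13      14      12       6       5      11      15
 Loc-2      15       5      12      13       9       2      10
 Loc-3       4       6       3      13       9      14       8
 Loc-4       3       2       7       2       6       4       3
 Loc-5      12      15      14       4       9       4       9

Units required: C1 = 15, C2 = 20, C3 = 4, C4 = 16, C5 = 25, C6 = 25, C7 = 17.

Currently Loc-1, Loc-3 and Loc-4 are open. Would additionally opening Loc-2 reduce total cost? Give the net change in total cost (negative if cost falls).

No — net change +71 (cost rises by 71).

Current service cost with {Loc-1, Loc-3, Loc-4}: 405.
Adding Loc-2: each zone re-picks its cheapest; new service cost 355, saving 50.
Extra fixed cost: 121. Net change = 121 − 50 = 71.
(Totals: 835 → 906.)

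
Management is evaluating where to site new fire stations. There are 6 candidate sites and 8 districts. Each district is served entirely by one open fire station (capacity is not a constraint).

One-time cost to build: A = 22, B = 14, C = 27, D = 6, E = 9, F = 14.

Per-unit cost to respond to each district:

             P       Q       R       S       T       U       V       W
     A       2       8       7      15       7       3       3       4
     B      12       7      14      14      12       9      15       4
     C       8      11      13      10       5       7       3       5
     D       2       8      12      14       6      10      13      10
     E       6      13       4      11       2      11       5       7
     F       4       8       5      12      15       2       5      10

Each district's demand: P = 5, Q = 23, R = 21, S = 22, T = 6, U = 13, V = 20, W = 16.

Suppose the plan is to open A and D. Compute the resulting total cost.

Total cost: 876

Each district is assigned to its cheapest site among the open ones.
{A, D}: P→A 2·5=10, Q→A 8·23=184, R→A 7·21=147, S→D 14·22=308, T→D 6·6=36, U→A 3·13=39, V→A 3·20=60, W→A 4·16=64. Service 848; fixed 28; total 876.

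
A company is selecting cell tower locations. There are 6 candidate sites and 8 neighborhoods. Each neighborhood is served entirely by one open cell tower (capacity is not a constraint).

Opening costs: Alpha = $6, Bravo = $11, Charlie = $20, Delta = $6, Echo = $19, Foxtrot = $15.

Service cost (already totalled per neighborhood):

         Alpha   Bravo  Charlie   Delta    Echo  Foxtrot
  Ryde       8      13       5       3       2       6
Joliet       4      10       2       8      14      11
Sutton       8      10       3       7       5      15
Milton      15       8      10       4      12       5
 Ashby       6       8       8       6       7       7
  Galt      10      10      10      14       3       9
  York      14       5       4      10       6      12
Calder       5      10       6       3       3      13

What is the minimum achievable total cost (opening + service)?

Minimum total cost: 59

For any fixed open set, each neighborhood goes to its cheapest open site; total = fixed + service.
{Alpha, Delta}: Ryde→Delta 3, Joliet→Alpha 4, Sutton→Delta 7, Milton→Delta 4, Ashby→Alpha 6, Galt→Alpha 10, York→Delta 10, Calder→Delta 3. Service 47; fixed 12; total 59.
{Charlie, Delta}: Ryde→Delta 3, Joliet→Charlie 2, Sutton→Charlie 3, Milton→Delta 4, Ashby→Delta 6, Galt→Charlie 10, York→Charlie 4, Calder→Delta 3. Service 35; fixed 26; total 61.
{Delta}: Ryde→Delta 3, Joliet→Delta 8, Sutton→Delta 7, Milton→Delta 4, Ashby→Delta 6, Galt→Delta 14, York→Delta 10, Calder→Delta 3. Service 55; fixed 6; total 61.
{Alpha, Bravo, Charlie, Delta, Echo, Foxtrot}: Ryde→Echo 2, Joliet→Charlie 2, Sutton→Charlie 3, Milton→Delta 4, Ashby→Alpha 6, Galt→Echo 3, York→Charlie 4, Calder→Delta 3. Service 27; fixed 77; total 104.
No other subset beats 59.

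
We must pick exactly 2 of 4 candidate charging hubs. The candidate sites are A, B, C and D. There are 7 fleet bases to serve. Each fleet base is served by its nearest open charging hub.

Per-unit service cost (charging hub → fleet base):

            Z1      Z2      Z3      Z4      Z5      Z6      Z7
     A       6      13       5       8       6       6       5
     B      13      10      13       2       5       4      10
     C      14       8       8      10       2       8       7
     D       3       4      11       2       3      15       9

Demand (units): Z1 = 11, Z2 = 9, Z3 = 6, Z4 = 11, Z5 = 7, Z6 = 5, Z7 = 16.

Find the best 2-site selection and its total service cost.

Choose A and D; total service cost 252.

With exactly 2 open, each fleet base uses its cheapest among the chosen.
{A, D}: Z1→D 3·11=33, Z2→D 4·9=36, Z3→A 5·6=30, Z4→D 2·11=22, Z5→D 3·7=21, Z6→A 6·5=30, Z7→A 5·16=80. Service cost 252.
{C, D}: service cost 305
{B, D}: service cost 342
Among all 6 size-2 choices, {A, D} is lowest.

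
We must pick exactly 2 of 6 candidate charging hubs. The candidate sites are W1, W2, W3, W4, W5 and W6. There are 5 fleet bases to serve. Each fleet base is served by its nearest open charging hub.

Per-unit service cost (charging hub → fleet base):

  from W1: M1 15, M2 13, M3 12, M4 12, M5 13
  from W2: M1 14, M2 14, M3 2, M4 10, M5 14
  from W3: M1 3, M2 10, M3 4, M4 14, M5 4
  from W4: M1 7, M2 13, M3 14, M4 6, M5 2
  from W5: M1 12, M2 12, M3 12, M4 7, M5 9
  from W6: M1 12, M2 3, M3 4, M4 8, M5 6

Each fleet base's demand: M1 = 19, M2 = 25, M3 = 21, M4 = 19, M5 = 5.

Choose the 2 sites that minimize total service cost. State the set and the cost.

Choose W3 and W6; total service cost 388.

With exactly 2 open, each fleet base uses its cheapest among the chosen.
{W3, W6}: M1→W3 3·19=57, M2→W6 3·25=75, M3→W3 4·21=84, M4→W6 8·19=152, M5→W3 4·5=20. Service cost 388.
{W4, W6}: service cost 416
{W3, W4}: service cost 515
Among all 15 size-2 choices, {W3, W6} is lowest.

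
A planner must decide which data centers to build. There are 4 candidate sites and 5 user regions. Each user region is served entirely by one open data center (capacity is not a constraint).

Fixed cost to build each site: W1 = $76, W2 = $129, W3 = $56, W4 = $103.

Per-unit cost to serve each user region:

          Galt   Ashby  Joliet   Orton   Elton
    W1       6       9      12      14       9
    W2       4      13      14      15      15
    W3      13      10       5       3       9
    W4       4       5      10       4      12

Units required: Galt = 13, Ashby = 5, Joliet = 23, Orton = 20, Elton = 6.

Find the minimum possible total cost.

For any fixed open set, each user region goes to its cheapest open site; total = fixed + service.
{W3, W4}: Galt→W4 4·13=52, Ashby→W4 5·5=25, Joliet→W3 5·23=115, Orton→W3 3·20=60, Elton→W3 9·6=54. Service 306; fixed 159; total 465.
{W1, W3}: Galt→W1 6·13=78, Ashby→W1 9·5=45, Joliet→W3 5·23=115, Orton→W3 3·20=60, Elton→W1 9·6=54. Service 352; fixed 132; total 484.
{W3}: service 448 + fixed 56 = 504
{W1, W2, W3, W4}: Galt→W2 4·13=52, Ashby→W4 5·5=25, Joliet→W3 5·23=115, Orton→W3 3·20=60, Elton→W1 9·6=54. Service 306; fixed 364; total 670.
No other subset beats 465.

Minimum total cost: 465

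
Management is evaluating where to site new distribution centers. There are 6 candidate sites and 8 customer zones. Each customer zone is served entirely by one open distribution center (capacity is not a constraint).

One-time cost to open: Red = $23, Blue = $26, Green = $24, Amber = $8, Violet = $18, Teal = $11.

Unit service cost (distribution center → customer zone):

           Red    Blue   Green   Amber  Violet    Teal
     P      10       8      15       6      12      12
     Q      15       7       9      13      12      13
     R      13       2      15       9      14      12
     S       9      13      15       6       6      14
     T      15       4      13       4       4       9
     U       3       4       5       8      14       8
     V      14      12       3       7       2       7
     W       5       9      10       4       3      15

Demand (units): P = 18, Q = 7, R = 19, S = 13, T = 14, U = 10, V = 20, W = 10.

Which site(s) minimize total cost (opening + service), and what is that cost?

For any fixed open set, each customer zone goes to its cheapest open site; total = fixed + service.
{Blue, Amber, Violet}: P→Amber 6·18=108, Q→Blue 7·7=49, R→Blue 2·19=38, S→Amber 6·13=78, T→Blue 4·14=56, U→Blue 4·10=40, V→Violet 2·20=40, W→Violet 3·10=30. Service 439; fixed 52; total 491.
{Blue, Amber, Violet, Teal}: service 439 + fixed 63 = 502
{Red, Blue, Amber, Violet}: P→Amber 6·18=108, Q→Blue 7·7=49, R→Blue 2·19=38, S→Amber 6·13=78, T→Blue 4·14=56, U→Red 3·10=30, V→Violet 2·20=40, W→Violet 3·10=30. Service 429; fixed 75; total 504.
{Red, Blue, Green, Amber, Violet, Teal}: service 429 + fixed 110 = 539
No other subset beats 491.

Open Blue, Amber and Violet; minimum total cost 491.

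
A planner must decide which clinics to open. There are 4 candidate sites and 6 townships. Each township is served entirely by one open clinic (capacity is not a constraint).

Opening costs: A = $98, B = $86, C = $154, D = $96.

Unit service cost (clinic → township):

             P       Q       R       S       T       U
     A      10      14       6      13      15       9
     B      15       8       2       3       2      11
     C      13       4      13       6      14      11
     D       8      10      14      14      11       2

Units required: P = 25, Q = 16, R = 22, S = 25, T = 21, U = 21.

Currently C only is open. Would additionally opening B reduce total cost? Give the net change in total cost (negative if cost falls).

Yes — net change −483 (cost falls by 483).

Current service cost with {C}: 1350.
Adding B: each township re-picks its cheapest; new service cost 781, saving 569.
Extra fixed cost: 86. Net change = 86 − 569 = -483.
(Totals: 1504 → 1021.)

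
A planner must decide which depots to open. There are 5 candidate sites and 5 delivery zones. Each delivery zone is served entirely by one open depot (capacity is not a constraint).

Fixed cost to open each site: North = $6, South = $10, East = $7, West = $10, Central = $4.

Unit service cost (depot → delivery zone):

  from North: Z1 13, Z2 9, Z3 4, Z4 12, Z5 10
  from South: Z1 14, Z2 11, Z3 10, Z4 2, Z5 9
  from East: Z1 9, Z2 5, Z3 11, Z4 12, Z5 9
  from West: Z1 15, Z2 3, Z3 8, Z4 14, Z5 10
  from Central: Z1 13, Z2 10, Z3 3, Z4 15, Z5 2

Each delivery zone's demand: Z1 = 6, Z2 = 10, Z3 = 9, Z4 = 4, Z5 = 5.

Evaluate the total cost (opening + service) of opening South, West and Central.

Each delivery zone is assigned to its cheapest site among the open ones.
{South, West, Central}: Z1→Central 13·6=78, Z2→West 3·10=30, Z3→Central 3·9=27, Z4→South 2·4=8, Z5→Central 2·5=10. Service 153; fixed 24; total 177.

Total cost: 177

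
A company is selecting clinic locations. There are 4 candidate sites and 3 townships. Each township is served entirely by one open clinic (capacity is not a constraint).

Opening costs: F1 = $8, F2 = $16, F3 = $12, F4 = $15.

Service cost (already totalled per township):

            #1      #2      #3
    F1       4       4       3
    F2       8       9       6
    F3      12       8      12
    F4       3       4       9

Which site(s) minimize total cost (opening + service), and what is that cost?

For any fixed open set, each township goes to its cheapest open site; total = fixed + service.
{F1}: #1→F1 4, #2→F1 4, #3→F1 3. Service 11; fixed 8; total 19.
{F1, F3}: service 11 + fixed 20 = 31
{F4}: #1→F4 3, #2→F4 4, #3→F4 9. Service 16; fixed 15; total 31.
{F1, F2, F3, F4}: service 10 + fixed 51 = 61
(All 15 nonempty subsets were checked; F1 only is lowest.)

Open F1 only; minimum total cost 19.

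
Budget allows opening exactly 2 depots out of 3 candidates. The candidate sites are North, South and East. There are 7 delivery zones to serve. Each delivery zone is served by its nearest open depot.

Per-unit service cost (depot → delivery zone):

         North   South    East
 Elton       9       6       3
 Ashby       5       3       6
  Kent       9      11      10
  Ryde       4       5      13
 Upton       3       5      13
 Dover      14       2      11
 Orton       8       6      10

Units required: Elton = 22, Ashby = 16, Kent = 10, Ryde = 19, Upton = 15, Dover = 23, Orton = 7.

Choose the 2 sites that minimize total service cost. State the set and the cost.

With exactly 2 open, each delivery zone uses its cheapest among the chosen.
{South, East}: Elton→East 3·22=66, Ashby→South 3·16=48, Kent→East 10·10=100, Ryde→South 5·19=95, Upton→South 5·15=75, Dover→South 2·23=46, Orton→South 6·7=42. Service cost 472.
{North, South}: service cost 479
{North, East}: service cost 666
Among all 3 size-2 choices, {South, East} is lowest.

Choose South and East; total service cost 472.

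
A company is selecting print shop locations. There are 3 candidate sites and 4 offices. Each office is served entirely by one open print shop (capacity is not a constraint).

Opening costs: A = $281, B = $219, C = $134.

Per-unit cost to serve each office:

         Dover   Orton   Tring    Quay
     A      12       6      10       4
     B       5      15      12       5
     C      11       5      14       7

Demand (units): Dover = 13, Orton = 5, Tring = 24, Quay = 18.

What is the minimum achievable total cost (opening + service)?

For any fixed open set, each office goes to its cheapest open site; total = fixed + service.
{B}: Dover→B 5·13=65, Orton→B 15·5=75, Tring→B 12·24=288, Quay→B 5·18=90. Service 518; fixed 219; total 737.
{C}: service 630 + fixed 134 = 764
{A}: service 498 + fixed 281 = 779
{A, B, C}: service 402 + fixed 634 = 1036
No other subset beats 737.

Minimum total cost: 737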